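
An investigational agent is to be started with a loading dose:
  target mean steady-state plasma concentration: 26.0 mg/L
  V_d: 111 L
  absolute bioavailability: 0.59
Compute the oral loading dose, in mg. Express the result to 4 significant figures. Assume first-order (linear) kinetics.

4892 mg

LD = Css × Vd / F = 26.0 × 111 / 0.59 = 4892 mg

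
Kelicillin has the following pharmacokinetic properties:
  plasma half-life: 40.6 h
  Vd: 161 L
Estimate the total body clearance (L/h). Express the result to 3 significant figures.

k = ln2 / t½ = 0.693147 / 40.6 = 0.01707 h⁻¹
CL = k × Vd = 0.01707 × 161 = 2.748 L/h

2.75 L/h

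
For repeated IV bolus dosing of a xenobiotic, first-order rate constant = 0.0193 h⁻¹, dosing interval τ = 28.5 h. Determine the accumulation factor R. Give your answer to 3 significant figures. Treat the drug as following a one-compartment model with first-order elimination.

2.36

e^(−kτ) = e^(−0.01930 × 28.5) = 0.5769
Accumulation ratio R = 1 / (1 − e^(−kτ)) = 1 / (1 − 0.5769) = 2.364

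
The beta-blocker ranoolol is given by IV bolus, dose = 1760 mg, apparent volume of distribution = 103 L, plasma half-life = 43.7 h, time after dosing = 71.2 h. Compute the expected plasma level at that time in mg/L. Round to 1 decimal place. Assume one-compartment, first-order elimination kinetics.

5.5 mg/L

C₀ = Dose / Vd = 1760 / 103 = 17.09 mg/L
k = ln2 / t½ = 0.693147 / 43.7 = 0.01586 h⁻¹
C = C₀ · e^(−k·t) = 17.09 × e^(−0.01586 × 71.2)
  = 17.09 × 0.3233 = 5.525 mg/L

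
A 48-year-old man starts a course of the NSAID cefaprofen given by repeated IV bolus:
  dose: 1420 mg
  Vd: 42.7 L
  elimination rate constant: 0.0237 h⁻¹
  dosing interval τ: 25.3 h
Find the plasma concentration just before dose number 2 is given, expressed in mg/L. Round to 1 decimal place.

18.3 mg/L

C₀ per dose = Dose / Vd = 1420 / 42.7 = 33.26 mg/L
Fraction remaining after one interval: r = e^(−kτ) = e^(−0.02370 × 25.3) = 0.5490
Before dose 2, 1 dose has been given (aged 1τ).
C_trough = C₀ × r = 33.26 × 0.5490 = 18.26 mg/L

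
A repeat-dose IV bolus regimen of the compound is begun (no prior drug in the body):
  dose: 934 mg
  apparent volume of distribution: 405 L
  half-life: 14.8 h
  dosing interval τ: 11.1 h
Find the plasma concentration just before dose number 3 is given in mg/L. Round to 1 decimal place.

C₀ per dose = Dose / Vd = 934 / 405 = 2.306 mg/L
k = ln2 / t½ = 0.693147 / 14.8 = 0.04683 h⁻¹
Fraction remaining after one interval: r = e^(−kτ) = e^(−0.04683 × 11.1) = 0.5946
Before dose 3, 2 doses have been given (aged 1τ, 2τ).
C_trough = C₀ × (r + r²) = 2.306 × (0.5946 + 0.3535) = 2.186 mg/L

2.2 mg/L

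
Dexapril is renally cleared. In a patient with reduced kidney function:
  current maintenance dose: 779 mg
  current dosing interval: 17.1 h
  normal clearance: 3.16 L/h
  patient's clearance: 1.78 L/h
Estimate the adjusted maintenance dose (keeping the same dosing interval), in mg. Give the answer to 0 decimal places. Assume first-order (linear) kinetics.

439 mg

To keep the same average steady-state level, dosing rate must scale with clearance.
CL ratio = 1.78 / 3.16 = 0.5633
New dose (same interval) = 779 × 0.5633 = 438.8 mg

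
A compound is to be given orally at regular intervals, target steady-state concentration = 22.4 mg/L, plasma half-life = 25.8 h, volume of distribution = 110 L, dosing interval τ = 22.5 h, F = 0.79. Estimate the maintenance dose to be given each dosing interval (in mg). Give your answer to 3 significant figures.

k = ln2 / t½ = 0.693147 / 25.8 = 0.02687 h⁻¹
CL = k × Vd = 0.02687 × 110 = 2.956 L/h
At steady state, F × (Dose/τ) = Css × CL.
Dose = Css × CL × τ / F = 22.4 × 2.956 × 22.5 / 0.79 = 1886 mg

1890 mg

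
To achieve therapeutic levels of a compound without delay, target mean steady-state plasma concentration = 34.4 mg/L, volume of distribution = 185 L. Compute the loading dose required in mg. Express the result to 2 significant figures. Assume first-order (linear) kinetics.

6400 mg

LD = Css × Vd = 34.4 × 185 = 6364 mg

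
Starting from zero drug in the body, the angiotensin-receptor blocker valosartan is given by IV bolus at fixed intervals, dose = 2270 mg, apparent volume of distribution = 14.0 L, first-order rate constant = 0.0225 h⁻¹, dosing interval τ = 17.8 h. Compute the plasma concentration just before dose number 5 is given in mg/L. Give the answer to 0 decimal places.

C₀ per dose = Dose / Vd = 2270 / 14.0 = 162.1 mg/L
Fraction remaining after one interval: r = e^(−kτ) = e^(−0.02250 × 17.8) = 0.6700
Before dose 5, 4 doses have been given (aged 1τ, 2τ, 3τ, 4τ).
C_trough = C₀ × (r + r² + … + r^4) = C₀ × r(1−r^4)/(1−r)
        = 162.1 × 0.6700 × (1 − 0.2015) / (1 − 0.6700) = 262.8 mg/L

263 mg/L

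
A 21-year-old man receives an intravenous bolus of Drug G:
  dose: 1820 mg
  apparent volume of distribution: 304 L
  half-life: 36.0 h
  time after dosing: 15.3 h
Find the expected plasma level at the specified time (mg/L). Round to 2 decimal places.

C₀ = Dose / Vd = 1820 / 304 = 5.987 mg/L
k = ln2 / t½ = 0.693147 / 36.0 = 0.01925 h⁻¹
C = C₀ · e^(−k·t) = 5.987 × e^(−0.01925 × 15.3)
  = 5.987 × 0.7449 = 4.460 mg/L

4.46 mg/L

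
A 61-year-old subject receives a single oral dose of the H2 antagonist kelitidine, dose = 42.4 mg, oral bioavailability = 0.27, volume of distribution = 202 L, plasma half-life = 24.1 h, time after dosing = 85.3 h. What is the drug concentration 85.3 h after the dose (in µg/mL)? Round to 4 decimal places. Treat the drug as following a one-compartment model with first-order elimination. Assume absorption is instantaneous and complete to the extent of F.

Amount reaching circulation = F × Dose = 0.27 × 42.40 = 11.45 mg
C₀ = F·Dose / Vd = 11.45 / 202 = 0.05668 mg/L
k = ln2 / t½ = 0.693147 / 24.1 = 0.02876 h⁻¹
C = C₀ · e^(−k·t) = 0.05668 × e^(−0.02876 × 85.3)
  = 0.05668 × 0.08602 = 0.004876 mg/L
(0.004876 mg/L = 0.004876 µg/mL)

0.0049 µg/mL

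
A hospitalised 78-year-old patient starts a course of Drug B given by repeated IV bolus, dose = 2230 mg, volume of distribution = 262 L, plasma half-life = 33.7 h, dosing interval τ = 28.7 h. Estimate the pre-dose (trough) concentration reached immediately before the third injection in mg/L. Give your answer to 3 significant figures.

C₀ per dose = Dose / Vd = 2230 / 262 = 8.511 mg/L
k = ln2 / t½ = 0.693147 / 33.7 = 0.02057 h⁻¹
Fraction remaining after one interval: r = e^(−kτ) = e^(−0.02057 × 28.7) = 0.5541
Before dose 3, 2 doses have been given (aged 1τ, 2τ).
C_trough = C₀ × (r + r²) = 8.511 × (0.5541 + 0.3070) = 7.329 mg/L

7.33 mg/L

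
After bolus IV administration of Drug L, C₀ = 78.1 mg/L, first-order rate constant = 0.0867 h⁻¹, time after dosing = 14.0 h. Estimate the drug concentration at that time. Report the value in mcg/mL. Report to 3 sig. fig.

C = C₀ · e^(−k·t) = 78.10 × e^(−0.08670 × 14.0)
  = 78.10 × 0.2971 = 23.20 mg/L
(23.20 mg/L = 23.20 mcg/mL)

23.2 mcg/mL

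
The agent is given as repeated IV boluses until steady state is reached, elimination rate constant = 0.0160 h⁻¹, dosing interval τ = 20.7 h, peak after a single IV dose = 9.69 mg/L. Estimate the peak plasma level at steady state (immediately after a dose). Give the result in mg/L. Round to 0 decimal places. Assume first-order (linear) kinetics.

34 mg/L

e^(−kτ) = e^(−0.01600 × 20.7) = 0.7181
Accumulation ratio R = 1 / (1 − e^(−kτ)) = 1 / (1 − 0.7181) = 3.547
Steady-state peak = C₀ × R = 9.69 × 3.547 = 34.37 mg/L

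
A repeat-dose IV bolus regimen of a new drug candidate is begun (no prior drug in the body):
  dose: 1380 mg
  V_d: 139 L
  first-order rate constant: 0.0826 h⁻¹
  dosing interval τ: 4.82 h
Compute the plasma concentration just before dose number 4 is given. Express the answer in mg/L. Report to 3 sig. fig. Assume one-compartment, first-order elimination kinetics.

14.2 mg/L

C₀ per dose = Dose / Vd = 1380 / 139 = 9.928 mg/L
Fraction remaining after one interval: r = e^(−kτ) = e^(−0.08260 × 4.82) = 0.6716
Before dose 4, 3 doses have been given (aged 1τ, 2τ, 3τ).
C_trough = C₀ × (r + r² + … + r^3) = C₀ × r(1−r^3)/(1−r)
        = 9.928 × 0.6716 × (1 − 0.3029) / (1 − 0.6716) = 14.15 mg/L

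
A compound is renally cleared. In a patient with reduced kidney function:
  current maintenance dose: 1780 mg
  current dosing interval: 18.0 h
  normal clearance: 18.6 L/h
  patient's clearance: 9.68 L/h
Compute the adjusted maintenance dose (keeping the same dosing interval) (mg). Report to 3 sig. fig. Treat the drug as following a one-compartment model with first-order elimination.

926 mg

To keep the same average steady-state level, dosing rate must scale with clearance.
CL ratio = 9.68 / 18.6 = 0.5204
New dose (same interval) = 1780 × 0.5204 = 926.3 mg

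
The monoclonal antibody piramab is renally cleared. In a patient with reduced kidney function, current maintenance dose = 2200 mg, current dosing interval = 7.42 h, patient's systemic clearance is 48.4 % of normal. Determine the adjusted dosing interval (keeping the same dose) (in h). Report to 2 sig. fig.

To keep the same average steady-state level, dosing rate must scale with clearance.
CL ratio = 48.4 / 100 = 0.4840
New interval (same dose) = 7.42 / 0.4840 = 15.33 h

15 h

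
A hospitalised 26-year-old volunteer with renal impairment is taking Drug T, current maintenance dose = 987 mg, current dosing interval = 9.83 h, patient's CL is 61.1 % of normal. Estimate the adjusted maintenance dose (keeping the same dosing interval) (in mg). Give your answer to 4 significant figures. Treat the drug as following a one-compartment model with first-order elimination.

To keep the same average steady-state level, dosing rate must scale with clearance.
CL ratio = 61.1 / 100 = 0.6110
New dose (same interval) = 987 × 0.6110 = 603.1 mg

603.1 mg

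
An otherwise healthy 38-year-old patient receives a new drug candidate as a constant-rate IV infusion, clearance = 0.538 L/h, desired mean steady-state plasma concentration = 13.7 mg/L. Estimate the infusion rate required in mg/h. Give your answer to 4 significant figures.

7.371 mg/h

At steady state, infusion rate R₀ = Css × CL = 13.7 × 0.5380 = 7.371 mg/h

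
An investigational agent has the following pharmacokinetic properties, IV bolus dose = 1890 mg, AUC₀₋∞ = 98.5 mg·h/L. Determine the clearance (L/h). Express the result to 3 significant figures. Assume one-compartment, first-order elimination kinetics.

CL = Dose / AUC = 1890 / 98.5 = 19.19 L/h

19.2 L/h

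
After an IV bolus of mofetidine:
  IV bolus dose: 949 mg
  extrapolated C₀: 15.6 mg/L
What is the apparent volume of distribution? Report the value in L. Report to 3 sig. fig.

60.8 L

Vd = Dose / C₀ = 949.0 / 15.6 = 60.83 L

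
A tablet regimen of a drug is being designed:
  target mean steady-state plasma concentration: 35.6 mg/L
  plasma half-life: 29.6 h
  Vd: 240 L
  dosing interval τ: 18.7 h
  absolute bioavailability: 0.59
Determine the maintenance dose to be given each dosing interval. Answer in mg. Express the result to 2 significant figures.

6300 mg

k = ln2 / t½ = 0.693147 / 29.6 = 0.02342 h⁻¹
CL = k × Vd = 0.02342 × 240 = 5.621 L/h
At steady state, F × (Dose/τ) = Css × CL.
Dose = Css × CL × τ / F = 35.6 × 5.621 × 18.7 / 0.59 = 6342 mg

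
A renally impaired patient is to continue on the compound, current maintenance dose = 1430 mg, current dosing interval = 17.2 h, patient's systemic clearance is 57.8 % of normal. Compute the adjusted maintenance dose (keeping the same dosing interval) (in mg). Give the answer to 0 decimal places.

To keep the same average steady-state level, dosing rate must scale with clearance.
CL ratio = 57.8 / 100 = 0.5780
New dose (same interval) = 1430 × 0.5780 = 826.5 mg

827 mg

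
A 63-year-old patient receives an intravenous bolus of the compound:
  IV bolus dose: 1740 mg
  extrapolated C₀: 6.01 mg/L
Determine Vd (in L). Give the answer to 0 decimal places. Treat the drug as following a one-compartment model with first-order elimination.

Vd = Dose / C₀ = 1740 / 6.01 = 289.5 L

290 L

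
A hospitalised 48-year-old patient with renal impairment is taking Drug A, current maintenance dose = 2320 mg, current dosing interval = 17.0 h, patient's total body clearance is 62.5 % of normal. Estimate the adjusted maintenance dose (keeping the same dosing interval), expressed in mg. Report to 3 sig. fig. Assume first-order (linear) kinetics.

1450 mg

To keep the same average steady-state level, dosing rate must scale with clearance.
CL ratio = 62.5 / 100 = 0.6250
New dose (same interval) = 2320 × 0.6250 = 1450 mg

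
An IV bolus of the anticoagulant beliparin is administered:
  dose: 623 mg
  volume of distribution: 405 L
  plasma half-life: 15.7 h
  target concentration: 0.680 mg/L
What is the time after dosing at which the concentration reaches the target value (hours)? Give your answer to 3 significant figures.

18.5 h

C₀ = Dose / Vd = 623.0 / 405 = 1.538 mg/L
k = ln2 / t½ = 0.693147 / 15.7 = 0.04415 h⁻¹
t = ln(C₀ / C) / k = ln(1.538 / 0.680) / 0.04415
  = ln(2.262) / 0.04415 = 0.8162 / 0.04415 = 18.49 h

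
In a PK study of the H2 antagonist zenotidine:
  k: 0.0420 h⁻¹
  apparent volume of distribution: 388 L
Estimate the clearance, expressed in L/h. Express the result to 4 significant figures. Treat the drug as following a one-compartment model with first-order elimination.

16.30 L/h

CL = k × Vd = 0.0420 × 388 = 16.30 L/h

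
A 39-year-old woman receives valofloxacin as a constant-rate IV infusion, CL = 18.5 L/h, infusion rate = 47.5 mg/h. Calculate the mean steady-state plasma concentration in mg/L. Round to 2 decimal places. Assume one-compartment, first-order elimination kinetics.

At steady state Css = R₀ / CL = 47.5 / 18.50 = 2.568 mg/L

2.57 mg/L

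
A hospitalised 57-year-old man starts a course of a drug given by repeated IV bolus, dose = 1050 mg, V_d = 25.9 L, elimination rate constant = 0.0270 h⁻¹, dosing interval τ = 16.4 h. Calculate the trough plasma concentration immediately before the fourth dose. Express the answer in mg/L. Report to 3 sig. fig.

53.5 mg/L

C₀ per dose = Dose / Vd = 1050 / 25.9 = 40.54 mg/L
Fraction remaining after one interval: r = e^(−kτ) = e^(−0.02700 × 16.4) = 0.6422
Before dose 4, 3 doses have been given (aged 1τ, 2τ, 3τ).
C_trough = C₀ × (r + r² + … + r^3) = C₀ × r(1−r^3)/(1−r)
        = 40.54 × 0.6422 × (1 − 0.2649) / (1 − 0.6422) = 53.49 mg/L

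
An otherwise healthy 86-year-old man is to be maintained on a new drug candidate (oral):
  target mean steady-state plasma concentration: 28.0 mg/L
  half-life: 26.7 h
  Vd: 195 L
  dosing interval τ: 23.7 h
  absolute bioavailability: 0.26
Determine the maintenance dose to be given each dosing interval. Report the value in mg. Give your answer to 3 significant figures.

12900 mg

k = ln2 / t½ = 0.693147 / 26.7 = 0.02596 h⁻¹
CL = k × Vd = 0.02596 × 195 = 5.062 L/h
At steady state, F × (Dose/τ) = Css × CL.
Dose = Css × CL × τ / F = 28.0 × 5.062 × 23.7 / 0.26 = 12920 mg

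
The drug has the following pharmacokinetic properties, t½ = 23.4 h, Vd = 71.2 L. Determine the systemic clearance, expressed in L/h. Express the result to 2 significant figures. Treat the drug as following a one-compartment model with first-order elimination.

k = ln2 / t½ = 0.693147 / 23.4 = 0.02962 h⁻¹
CL = k × Vd = 0.02962 × 71.2 = 2.109 L/h

2.1 L/h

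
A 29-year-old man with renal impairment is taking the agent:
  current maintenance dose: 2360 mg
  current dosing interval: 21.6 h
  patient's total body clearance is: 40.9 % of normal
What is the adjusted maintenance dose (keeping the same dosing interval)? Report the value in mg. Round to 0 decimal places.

965 mg

To keep the same average steady-state level, dosing rate must scale with clearance.
CL ratio = 40.9 / 100 = 0.4090
New dose (same interval) = 2360 × 0.4090 = 965.2 mg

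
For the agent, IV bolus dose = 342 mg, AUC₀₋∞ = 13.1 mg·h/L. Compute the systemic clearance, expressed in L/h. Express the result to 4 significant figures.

CL = Dose / AUC = 342 / 13.1 = 26.11 L/h

26.11 L/h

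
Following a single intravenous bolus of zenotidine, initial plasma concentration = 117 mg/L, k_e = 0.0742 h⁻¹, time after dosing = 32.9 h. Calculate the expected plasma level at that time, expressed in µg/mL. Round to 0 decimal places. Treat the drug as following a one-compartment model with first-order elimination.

C = C₀ · e^(−k·t) = 117.0 × e^(−0.07420 × 32.9)
  = 117.0 × 0.08706 = 10.19 mg/L
(10.19 mg/L = 10.19 µg/mL)

10 µg/mL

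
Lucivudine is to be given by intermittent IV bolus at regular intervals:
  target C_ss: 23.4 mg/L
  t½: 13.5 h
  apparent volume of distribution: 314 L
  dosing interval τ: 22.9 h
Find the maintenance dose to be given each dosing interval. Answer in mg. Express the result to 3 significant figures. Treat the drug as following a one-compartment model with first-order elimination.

k = ln2 / t½ = 0.693147 / 13.5 = 0.05134 h⁻¹
CL = k × Vd = 0.05134 × 314 = 16.12 L/h
At steady state, Dose/τ = Css × CL.
Dose = Css × CL × τ = 23.4 × 16.12 × 22.9 = 8638 mg

8640 mg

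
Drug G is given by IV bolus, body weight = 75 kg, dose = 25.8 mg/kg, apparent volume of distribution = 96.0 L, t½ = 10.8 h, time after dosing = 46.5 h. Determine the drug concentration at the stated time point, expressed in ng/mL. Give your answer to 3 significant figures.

Total dose = 25.8 × 75 = 1935 mg
C₀ = Dose / Vd = 1935 / 96.0 = 20.16 mg/L
k = ln2 / t½ = 0.693147 / 10.8 = 0.06418 h⁻¹
C = C₀ · e^(−k·t) = 20.16 × e^(−0.06418 × 46.5)
  = 20.16 × 0.05057 = 1.019 mg/L
Convert: 1.019 mg/L × 1000 = 1019 ng/mL

1020 ng/mL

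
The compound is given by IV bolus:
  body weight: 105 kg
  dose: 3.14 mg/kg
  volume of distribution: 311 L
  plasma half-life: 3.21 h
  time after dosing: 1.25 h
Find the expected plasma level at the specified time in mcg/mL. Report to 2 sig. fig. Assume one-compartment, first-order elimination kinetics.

Total dose = 3.14 × 105 = 329.7 mg
C₀ = Dose / Vd = 329.7 / 311 = 1.060 mg/L
k = ln2 / t½ = 0.693147 / 3.21 = 0.2159 h⁻¹
C = C₀ · e^(−k·t) = 1.060 × e^(−0.2159 × 1.25)
  = 1.060 × 0.7635 = 0.8093 mg/L
(0.8093 mg/L = 0.8093 mcg/mL)

0.81 mcg/mL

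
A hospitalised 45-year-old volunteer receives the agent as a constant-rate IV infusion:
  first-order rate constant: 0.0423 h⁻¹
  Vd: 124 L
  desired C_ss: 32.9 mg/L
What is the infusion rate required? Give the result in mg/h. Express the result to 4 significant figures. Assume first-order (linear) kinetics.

172.6 mg/h

CL = k × Vd = 0.04230 × 124 = 5.245 L/h
At steady state, infusion rate R₀ = Css × CL = 32.9 × 5.245 = 172.6 mg/h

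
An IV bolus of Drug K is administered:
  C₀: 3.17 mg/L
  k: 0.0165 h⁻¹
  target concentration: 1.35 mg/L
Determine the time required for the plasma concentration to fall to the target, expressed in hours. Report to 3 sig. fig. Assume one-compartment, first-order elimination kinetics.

t = ln(C₀ / C) / k = ln(3.170 / 1.35) / 0.01650
  = ln(2.348) / 0.01650 = 0.8536 / 0.01650 = 51.73 h

51.7 h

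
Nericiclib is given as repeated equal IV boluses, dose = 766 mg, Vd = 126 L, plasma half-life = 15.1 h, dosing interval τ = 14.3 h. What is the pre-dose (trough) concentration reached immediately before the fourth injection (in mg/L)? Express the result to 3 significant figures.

C₀ per dose = Dose / Vd = 766 / 126 = 6.079 mg/L
k = ln2 / t½ = 0.693147 / 15.1 = 0.04590 h⁻¹
Fraction remaining after one interval: r = e^(−kτ) = e^(−0.04590 × 14.3) = 0.5187
Before dose 4, 3 doses have been given (aged 1τ, 2τ, 3τ).
C_trough = C₀ × (r + r² + … + r^3) = C₀ × r(1−r^3)/(1−r)
        = 6.079 × 0.5187 × (1 − 0.1396) / (1 − 0.5187) = 5.637 mg/L

5.64 mg/L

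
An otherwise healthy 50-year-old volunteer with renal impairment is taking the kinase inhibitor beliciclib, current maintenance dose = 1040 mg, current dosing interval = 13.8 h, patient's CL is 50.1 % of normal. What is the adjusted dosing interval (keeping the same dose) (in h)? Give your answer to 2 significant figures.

28 h

To keep the same average steady-state level, dosing rate must scale with clearance.
CL ratio = 50.1 / 100 = 0.5010
New interval (same dose) = 13.8 / 0.5010 = 27.54 h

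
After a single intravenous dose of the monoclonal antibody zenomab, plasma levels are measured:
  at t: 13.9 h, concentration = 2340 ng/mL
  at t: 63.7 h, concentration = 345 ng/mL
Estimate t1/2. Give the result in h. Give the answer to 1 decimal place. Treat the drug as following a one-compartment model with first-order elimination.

18.0 h

k = ln(C₁/C₂) / (t₂ − t₁) = ln(2340/345) / (63.7 − 13.9)
  = 1.914 / 49.80 = 0.03843 h⁻¹
t½ = ln2 / k = 0.693147 / 0.03843 = 18.04 h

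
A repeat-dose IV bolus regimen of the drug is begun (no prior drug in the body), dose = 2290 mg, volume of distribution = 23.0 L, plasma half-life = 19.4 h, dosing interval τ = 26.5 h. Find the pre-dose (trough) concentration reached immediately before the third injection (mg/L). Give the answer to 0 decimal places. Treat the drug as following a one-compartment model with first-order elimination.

54 mg/L

C₀ per dose = Dose / Vd = 2290 / 23.0 = 99.57 mg/L
k = ln2 / t½ = 0.693147 / 19.4 = 0.03573 h⁻¹
Fraction remaining after one interval: r = e^(−kτ) = e^(−0.03573 × 26.5) = 0.3880
Before dose 3, 2 doses have been given (aged 1τ, 2τ).
C_trough = C₀ × (r + r²) = 99.57 × (0.3880 + 0.1505) = 53.62 mg/L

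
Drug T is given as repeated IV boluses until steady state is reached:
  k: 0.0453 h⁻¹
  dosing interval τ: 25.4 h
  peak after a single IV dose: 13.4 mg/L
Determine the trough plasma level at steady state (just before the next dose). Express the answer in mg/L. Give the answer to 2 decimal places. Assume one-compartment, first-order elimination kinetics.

6.20 mg/L

e^(−kτ) = e^(−0.04530 × 25.4) = 0.3164
Accumulation ratio R = 1 / (1 − e^(−kτ)) = 1 / (1 − 0.3164) = 1.463
Steady-state trough = C₀ × R × e^(−kτ) = 13.4 × 1.463 × 0.3164 = 6.203 mg/L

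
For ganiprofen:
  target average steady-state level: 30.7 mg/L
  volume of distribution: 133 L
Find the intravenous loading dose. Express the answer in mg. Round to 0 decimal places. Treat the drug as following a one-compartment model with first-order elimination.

4083 mg

LD = Css × Vd = 30.7 × 133 = 4083 mg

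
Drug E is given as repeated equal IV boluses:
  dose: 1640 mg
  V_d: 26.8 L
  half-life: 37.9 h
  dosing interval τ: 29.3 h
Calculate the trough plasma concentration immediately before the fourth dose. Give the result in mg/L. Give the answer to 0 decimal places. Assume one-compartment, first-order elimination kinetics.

C₀ per dose = Dose / Vd = 1640 / 26.8 = 61.19 mg/L
k = ln2 / t½ = 0.693147 / 37.9 = 0.01829 h⁻¹
Fraction remaining after one interval: r = e^(−kτ) = e^(−0.01829 × 29.3) = 0.5851
Before dose 4, 3 doses have been given (aged 1τ, 2τ, 3τ).
C_trough = C₀ × (r + r² + … + r^3) = C₀ × r(1−r^3)/(1−r)
        = 61.19 × 0.5851 × (1 − 0.2003) / (1 − 0.5851) = 69.01 mg/L

69 mg/L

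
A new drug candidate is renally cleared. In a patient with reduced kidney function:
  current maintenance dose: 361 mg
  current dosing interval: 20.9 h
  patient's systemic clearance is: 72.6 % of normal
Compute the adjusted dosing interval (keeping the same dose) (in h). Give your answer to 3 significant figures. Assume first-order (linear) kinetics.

To keep the same average steady-state level, dosing rate must scale with clearance.
CL ratio = 72.6 / 100 = 0.7260
New interval (same dose) = 20.9 / 0.7260 = 28.79 h

28.8 h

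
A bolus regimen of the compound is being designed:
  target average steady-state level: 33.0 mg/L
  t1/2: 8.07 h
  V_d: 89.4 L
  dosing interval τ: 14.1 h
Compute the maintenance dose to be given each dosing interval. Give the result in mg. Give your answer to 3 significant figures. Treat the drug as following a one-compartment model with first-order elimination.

3570 mg

k = ln2 / t½ = 0.693147 / 8.07 = 0.08589 h⁻¹
CL = k × Vd = 0.08589 × 89.4 = 7.679 L/h
At steady state, Dose/τ = Css × CL.
Dose = Css × CL × τ = 33.0 × 7.679 × 14.1 = 3573 mg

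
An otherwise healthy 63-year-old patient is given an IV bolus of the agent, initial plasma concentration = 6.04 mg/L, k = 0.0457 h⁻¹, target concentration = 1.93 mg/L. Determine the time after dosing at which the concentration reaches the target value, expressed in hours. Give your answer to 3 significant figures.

25.0 h

t = ln(C₀ / C) / k = ln(6.040 / 1.93) / 0.04570
  = ln(3.130) / 0.04570 = 1.141 / 0.04570 = 24.97 h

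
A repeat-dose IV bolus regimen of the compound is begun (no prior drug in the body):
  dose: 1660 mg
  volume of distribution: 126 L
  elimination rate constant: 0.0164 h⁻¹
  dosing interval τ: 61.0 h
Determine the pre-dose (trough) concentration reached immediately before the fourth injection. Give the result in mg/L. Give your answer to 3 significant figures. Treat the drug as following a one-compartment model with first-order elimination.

C₀ per dose = Dose / Vd = 1660 / 126 = 13.17 mg/L
Fraction remaining after one interval: r = e^(−kτ) = e^(−0.01640 × 61.0) = 0.3677
Before dose 4, 3 doses have been given (aged 1τ, 2τ, 3τ).
C_trough = C₀ × (r + r² + … + r^3) = C₀ × r(1−r^3)/(1−r)
        = 13.17 × 0.3677 × (1 − 0.04971) / (1 − 0.3677) = 7.278 mg/L

7.28 mg/L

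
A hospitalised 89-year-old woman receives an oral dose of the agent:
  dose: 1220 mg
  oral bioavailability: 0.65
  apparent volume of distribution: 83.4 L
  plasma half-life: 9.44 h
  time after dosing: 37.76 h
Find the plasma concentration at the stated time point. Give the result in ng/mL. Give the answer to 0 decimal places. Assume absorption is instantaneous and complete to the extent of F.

Amount reaching circulation = F × Dose = 0.65 × 1220 = 793.0 mg
C₀ = F·Dose / Vd = 793.0 / 83.4 = 9.508 mg/L
k = ln2 / t½ = 0.693147 / 9.44 = 0.07343 h⁻¹
t / t½ = 37.76 / 9.44 = 4 half-lives
C = C₀ × (1/2)^4 = 9.508 × 0.06250 = 0.5943 mg/L
Convert: 0.5943 mg/L × 1000 = 594.3 ng/mL

594 ng/mL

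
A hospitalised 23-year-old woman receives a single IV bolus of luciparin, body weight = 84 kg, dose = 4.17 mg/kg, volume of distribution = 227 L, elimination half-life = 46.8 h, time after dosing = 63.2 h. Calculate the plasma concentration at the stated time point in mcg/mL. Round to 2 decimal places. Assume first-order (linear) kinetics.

0.61 mcg/mL

Total dose = 4.17 × 84 = 350.3 mg
C₀ = Dose / Vd = 350.3 / 227 = 1.543 mg/L
k = ln2 / t½ = 0.693147 / 46.8 = 0.01481 h⁻¹
C = C₀ · e^(−k·t) = 1.543 × e^(−0.01481 × 63.2)
  = 1.543 × 0.3922 = 0.6052 mg/L
(0.6052 mg/L = 0.6052 mcg/mL)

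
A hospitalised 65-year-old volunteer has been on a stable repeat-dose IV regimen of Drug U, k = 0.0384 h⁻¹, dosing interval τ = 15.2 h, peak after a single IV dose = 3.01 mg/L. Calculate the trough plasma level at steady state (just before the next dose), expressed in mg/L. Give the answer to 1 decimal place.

e^(−kτ) = e^(−0.03840 × 15.2) = 0.5578
Accumulation ratio R = 1 / (1 − e^(−kτ)) = 1 / (1 − 0.5578) = 2.261
Steady-state trough = C₀ × R × e^(−kτ) = 3.01 × 2.261 × 0.5578 = 3.796 mg/L

3.8 mg/L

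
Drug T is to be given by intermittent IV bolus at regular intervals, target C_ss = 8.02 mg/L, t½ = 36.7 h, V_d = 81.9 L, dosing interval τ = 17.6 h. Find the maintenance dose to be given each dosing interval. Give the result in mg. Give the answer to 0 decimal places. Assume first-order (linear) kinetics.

k = ln2 / t½ = 0.693147 / 36.7 = 0.01889 h⁻¹
CL = k × Vd = 0.01889 × 81.9 = 1.547 L/h
At steady state, Dose/τ = Css × CL.
Dose = Css × CL × τ = 8.02 × 1.547 × 17.6 = 218.4 mg

218 mg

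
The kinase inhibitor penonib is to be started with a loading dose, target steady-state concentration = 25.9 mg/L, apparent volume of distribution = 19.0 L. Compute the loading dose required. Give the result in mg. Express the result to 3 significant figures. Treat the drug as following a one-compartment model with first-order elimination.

LD = Css × Vd = 25.9 × 19.0 = 492.1 mg

492 mg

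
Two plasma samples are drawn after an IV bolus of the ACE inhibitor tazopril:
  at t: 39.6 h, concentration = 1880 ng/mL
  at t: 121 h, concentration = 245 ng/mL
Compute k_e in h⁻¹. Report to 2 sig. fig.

k = ln(C₁/C₂) / (t₂ − t₁) = ln(1880/245) / (121 − 39.6)
  = 2.038 / 81.40 = 0.02504 h⁻¹

0.025 h⁻¹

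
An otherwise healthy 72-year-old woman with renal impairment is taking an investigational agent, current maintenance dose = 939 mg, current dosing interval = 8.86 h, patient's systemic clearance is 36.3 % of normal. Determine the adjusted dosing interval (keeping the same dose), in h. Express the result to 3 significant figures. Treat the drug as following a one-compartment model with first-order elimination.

24.4 h

To keep the same average steady-state level, dosing rate must scale with clearance.
CL ratio = 36.3 / 100 = 0.3630
New interval (same dose) = 8.86 / 0.3630 = 24.41 h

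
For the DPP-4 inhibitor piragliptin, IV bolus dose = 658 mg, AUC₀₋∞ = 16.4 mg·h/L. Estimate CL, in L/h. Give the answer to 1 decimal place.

CL = Dose / AUC = 658 / 16.4 = 40.12 L/h

40.1 L/h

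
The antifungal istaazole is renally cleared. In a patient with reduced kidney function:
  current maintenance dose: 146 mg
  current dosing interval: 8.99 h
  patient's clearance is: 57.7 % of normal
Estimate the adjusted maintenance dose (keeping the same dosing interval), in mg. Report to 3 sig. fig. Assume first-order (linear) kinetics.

To keep the same average steady-state level, dosing rate must scale with clearance.
CL ratio = 57.7 / 100 = 0.5770
New dose (same interval) = 146 × 0.5770 = 84.24 mg

84.2 mg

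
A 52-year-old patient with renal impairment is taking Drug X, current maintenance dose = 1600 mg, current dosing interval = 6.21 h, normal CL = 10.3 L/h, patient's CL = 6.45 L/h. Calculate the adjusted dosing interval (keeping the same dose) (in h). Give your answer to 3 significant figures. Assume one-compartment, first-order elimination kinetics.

9.92 h

To keep the same average steady-state level, dosing rate must scale with clearance.
CL ratio = 6.45 / 10.3 = 0.6262
New interval (same dose) = 6.21 / 0.6262 = 9.917 h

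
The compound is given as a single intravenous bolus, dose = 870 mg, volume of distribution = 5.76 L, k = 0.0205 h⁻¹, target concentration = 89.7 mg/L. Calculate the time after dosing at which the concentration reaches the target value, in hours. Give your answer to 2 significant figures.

C₀ = Dose / Vd = 870.0 / 5.76 = 151.0 mg/L
t = ln(C₀ / C) / k = ln(151.0 / 89.7) / 0.02050
  = ln(1.683) / 0.02050 = 0.5206 / 0.02050 = 25.40 h

25 h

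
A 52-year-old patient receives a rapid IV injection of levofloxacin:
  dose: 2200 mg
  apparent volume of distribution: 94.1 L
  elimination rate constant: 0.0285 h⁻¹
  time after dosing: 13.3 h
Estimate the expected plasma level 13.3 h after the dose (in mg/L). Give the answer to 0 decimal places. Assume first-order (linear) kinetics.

C₀ = Dose / Vd = 2200 / 94.1 = 23.38 mg/L
C = C₀ · e^(−k·t) = 23.38 × e^(−0.02850 × 13.3)
  = 23.38 × 0.6845 = 16.00 mg/L

16 mg/L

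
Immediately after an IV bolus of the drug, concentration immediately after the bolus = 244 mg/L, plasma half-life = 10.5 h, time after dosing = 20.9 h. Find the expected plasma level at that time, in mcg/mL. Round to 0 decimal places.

61 mcg/mL

k = ln2 / t½ = 0.693147 / 10.5 = 0.06601 h⁻¹
C = C₀ · e^(−k·t) = 244.0 × e^(−0.06601 × 20.9)
  = 244.0 × 0.2517 = 61.41 mg/L
(61.41 mg/L = 61.41 mcg/mL)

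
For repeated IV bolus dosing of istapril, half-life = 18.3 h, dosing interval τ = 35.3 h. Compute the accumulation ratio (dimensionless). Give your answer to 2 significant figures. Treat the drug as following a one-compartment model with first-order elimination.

1.4

k = ln2 / t½ = 0.693147 / 18.3 = 0.03788 h⁻¹
e^(−kτ) = e^(−0.03788 × 35.3) = 0.2626
Accumulation ratio R = 1 / (1 − e^(−kτ)) = 1 / (1 − 0.2626) = 1.356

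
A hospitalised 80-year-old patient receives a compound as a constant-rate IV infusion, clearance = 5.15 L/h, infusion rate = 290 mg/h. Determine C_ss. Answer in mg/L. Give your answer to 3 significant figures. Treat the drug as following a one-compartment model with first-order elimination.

56.3 mg/L

At steady state Css = R₀ / CL = 290 / 5.150 = 56.31 mg/L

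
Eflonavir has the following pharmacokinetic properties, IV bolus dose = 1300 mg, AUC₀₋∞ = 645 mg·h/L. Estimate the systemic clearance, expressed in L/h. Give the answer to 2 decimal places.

CL = Dose / AUC = 1300 / 645 = 2.016 L/h

2.02 L/h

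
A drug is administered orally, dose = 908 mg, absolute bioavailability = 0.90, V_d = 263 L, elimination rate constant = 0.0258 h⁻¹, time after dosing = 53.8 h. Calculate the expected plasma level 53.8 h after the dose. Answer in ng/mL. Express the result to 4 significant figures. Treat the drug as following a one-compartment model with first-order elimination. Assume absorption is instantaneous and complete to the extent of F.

Amount reaching circulation = F × Dose = 0.90 × 908.0 = 817.2 mg
C₀ = F·Dose / Vd = 817.2 / 263 = 3.107 mg/L
C = C₀ · e^(−k·t) = 3.107 × e^(−0.02580 × 53.8)
  = 3.107 × 0.2496 = 0.7755 mg/L
Convert: 0.7755 mg/L × 1000 = 775.5 ng/mL

775.5 ng/mL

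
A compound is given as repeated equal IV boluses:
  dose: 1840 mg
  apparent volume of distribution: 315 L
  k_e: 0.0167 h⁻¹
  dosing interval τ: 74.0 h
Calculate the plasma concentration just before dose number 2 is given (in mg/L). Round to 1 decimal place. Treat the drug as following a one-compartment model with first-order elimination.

C₀ per dose = Dose / Vd = 1840 / 315 = 5.841 mg/L
Fraction remaining after one interval: r = e^(−kτ) = e^(−0.01670 × 74.0) = 0.2906
Before dose 2, 1 dose has been given (aged 1τ).
C_trough = C₀ × r = 5.841 × 0.2906 = 1.697 mg/L

1.7 mg/L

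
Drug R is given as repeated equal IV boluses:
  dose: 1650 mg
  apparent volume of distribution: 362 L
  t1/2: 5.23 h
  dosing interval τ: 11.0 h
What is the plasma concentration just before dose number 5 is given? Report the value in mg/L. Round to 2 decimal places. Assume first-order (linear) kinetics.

C₀ per dose = Dose / Vd = 1650 / 362 = 4.558 mg/L
k = ln2 / t½ = 0.693147 / 5.23 = 0.1325 h⁻¹
Fraction remaining after one interval: r = e^(−kτ) = e^(−0.1325 × 11.0) = 0.2328
Before dose 5, 4 doses have been given (aged 1τ, 2τ, 3τ, 4τ).
C_trough = C₀ × (r + r² + … + r^4) = C₀ × r(1−r^4)/(1−r)
        = 4.558 × 0.2328 × (1 − 0.002937) / (1 − 0.2328) = 1.379 mg/L

1.38 mg/L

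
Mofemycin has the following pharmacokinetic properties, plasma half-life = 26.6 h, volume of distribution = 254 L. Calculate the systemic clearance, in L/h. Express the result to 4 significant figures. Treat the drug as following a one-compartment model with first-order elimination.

6.619 L/h

k = ln2 / t½ = 0.693147 / 26.6 = 0.02606 h⁻¹
CL = k × Vd = 0.02606 × 254 = 6.619 L/h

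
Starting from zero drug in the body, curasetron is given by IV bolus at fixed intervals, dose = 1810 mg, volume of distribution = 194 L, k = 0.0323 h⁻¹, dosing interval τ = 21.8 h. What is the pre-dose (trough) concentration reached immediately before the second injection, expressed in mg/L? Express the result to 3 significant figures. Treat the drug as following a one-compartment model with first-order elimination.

4.61 mg/L

C₀ per dose = Dose / Vd = 1810 / 194 = 9.330 mg/L
Fraction remaining after one interval: r = e^(−kτ) = e^(−0.03230 × 21.8) = 0.4945
Before dose 2, 1 dose has been given (aged 1τ).
C_trough = C₀ × r = 9.330 × 0.4945 = 4.614 mg/L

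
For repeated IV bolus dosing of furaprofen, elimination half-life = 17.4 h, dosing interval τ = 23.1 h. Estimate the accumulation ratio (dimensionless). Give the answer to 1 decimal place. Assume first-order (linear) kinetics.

1.7

k = ln2 / t½ = 0.693147 / 17.4 = 0.03984 h⁻¹
e^(−kτ) = e^(−0.03984 × 23.1) = 0.3984
Accumulation ratio R = 1 / (1 − e^(−kτ)) = 1 / (1 − 0.3984) = 1.662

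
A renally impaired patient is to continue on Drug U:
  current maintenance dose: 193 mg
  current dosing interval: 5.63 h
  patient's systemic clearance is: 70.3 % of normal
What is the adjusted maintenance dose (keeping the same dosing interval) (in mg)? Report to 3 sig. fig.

To keep the same average steady-state level, dosing rate must scale with clearance.
CL ratio = 70.3 / 100 = 0.7030
New dose (same interval) = 193 × 0.7030 = 135.7 mg

136 mg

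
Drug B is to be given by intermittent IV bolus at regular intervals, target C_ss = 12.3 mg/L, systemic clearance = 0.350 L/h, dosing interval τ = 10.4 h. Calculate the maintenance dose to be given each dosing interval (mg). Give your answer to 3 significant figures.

At steady state, Dose/τ = Css × CL.
Dose = Css × CL × τ = 12.3 × 0.3500 × 10.4 = 44.77 mg

44.8 mg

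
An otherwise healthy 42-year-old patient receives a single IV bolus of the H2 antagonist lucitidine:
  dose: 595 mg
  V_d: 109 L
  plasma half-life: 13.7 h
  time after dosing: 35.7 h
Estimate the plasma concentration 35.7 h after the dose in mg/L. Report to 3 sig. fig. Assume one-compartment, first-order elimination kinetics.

C₀ = Dose / Vd = 595.0 / 109 = 5.459 mg/L
k = ln2 / t½ = 0.693147 / 13.7 = 0.05059 h⁻¹
C = C₀ · e^(−k·t) = 5.459 × e^(−0.05059 × 35.7)
  = 5.459 × 0.1643 = 0.8969 mg/L

0.897 mg/L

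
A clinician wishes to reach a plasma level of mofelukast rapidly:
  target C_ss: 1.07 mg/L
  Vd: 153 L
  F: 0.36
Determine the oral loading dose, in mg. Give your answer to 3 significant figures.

LD = Css × Vd / F = 1.07 × 153 / 0.36 = 454.8 mg

455 mg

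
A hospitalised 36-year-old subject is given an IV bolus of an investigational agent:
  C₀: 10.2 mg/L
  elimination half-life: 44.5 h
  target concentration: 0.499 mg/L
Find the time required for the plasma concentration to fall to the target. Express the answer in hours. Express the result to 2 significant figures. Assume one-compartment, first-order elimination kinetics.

k = ln2 / t½ = 0.693147 / 44.5 = 0.01558 h⁻¹
t = ln(C₀ / C) / k = ln(10.20 / 0.499) / 0.01558
  = ln(20.44) / 0.01558 = 3.017 / 0.01558 = 193.6 h

190 h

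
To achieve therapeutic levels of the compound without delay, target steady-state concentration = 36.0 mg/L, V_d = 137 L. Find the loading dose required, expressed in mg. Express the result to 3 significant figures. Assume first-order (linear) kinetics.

LD = Css × Vd = 36.0 × 137 = 4932 mg

4930 mg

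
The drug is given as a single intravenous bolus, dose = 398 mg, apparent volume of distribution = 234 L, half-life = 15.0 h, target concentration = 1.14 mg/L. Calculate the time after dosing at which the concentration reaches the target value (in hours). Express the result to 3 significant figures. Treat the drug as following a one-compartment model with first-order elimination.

8.66 h

C₀ = Dose / Vd = 398.0 / 234 = 1.701 mg/L
k = ln2 / t½ = 0.693147 / 15.0 = 0.04621 h⁻¹
t = ln(C₀ / C) / k = ln(1.701 / 1.14) / 0.04621
  = ln(1.492) / 0.04621 = 0.4001 / 0.04621 = 8.658 h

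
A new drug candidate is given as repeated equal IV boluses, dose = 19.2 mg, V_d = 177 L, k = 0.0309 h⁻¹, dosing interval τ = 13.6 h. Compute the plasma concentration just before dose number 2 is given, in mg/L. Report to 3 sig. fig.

0.0713 mg/L

C₀ per dose = Dose / Vd = 19.2 / 177 = 0.1085 mg/L
Fraction remaining after one interval: r = e^(−kτ) = e^(−0.03090 × 13.6) = 0.6569
Before dose 2, 1 dose has been given (aged 1τ).
C_trough = C₀ × r = 0.1085 × 0.6569 = 0.07127 mg/L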